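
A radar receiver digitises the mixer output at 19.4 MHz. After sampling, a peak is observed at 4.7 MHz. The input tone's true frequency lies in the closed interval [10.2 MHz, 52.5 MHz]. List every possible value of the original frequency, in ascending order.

Frequencies that alias to 4.7 MHz are k·fs ± 4.7 MHz for integer k ≥ 0.
k=0: 4.7 MHz.
k=1: 14.7 MHz, 24.1 MHz.
k=2: 34.1 MHz, 43.5 MHz.
k=3: 53.5 MHz, 62.9 MHz.
Within [10.2 MHz, 52.5 MHz]: 14.7 MHz, 24.1 MHz, 34.1 MHz, 43.5 MHz.

14.7 MHz, 24.1 MHz, 34.1 MHz, 43.5 MHz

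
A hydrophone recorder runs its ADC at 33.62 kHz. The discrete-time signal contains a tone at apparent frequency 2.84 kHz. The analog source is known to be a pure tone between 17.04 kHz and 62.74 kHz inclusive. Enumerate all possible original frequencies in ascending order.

Frequencies that alias to 2.84 kHz are k·fs ± 2.84 kHz for integer k ≥ 0.
k=0: 2.84 kHz.
k=1: 30.78 kHz, 36.46 kHz.
k=2: 64.4 kHz, 70.08 kHz.
Within [17.04 kHz, 62.74 kHz]: 30.78 kHz, 36.46 kHz.

30.78 kHz, 36.46 kHz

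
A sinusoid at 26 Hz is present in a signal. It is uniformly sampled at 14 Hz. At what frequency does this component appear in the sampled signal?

2 Hz

26 Hz mod fs = 12 Hz.
12 Hz > fs/2 = 7 Hz, folds to fs − 12 Hz = 2 Hz.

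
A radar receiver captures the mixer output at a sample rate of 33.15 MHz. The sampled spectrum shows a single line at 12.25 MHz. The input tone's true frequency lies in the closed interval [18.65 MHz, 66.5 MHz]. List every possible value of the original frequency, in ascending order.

20.9 MHz, 45.4 MHz, 54.05 MHz

Frequencies that alias to 12.25 MHz are k·fs ± 12.25 MHz for integer k ≥ 0.
k=0: 12.25 MHz.
k=1: 20.9 MHz, 45.4 MHz.
k=2: 54.05 MHz, 78.55 MHz.
k=3: 87.2 MHz, 111.7 MHz.
Within [18.65 MHz, 66.5 MHz]: 20.9 MHz, 45.4 MHz, 54.05 MHz.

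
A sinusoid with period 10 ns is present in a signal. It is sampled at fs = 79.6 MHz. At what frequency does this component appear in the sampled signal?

20.4 MHz

T = 10 ns → f = 1/T = 100 MHz.
100 MHz mod fs = 20.4 MHz.
20.4 MHz ≤ fs/2 = 39.8 MHz, appears at 20.4 MHz.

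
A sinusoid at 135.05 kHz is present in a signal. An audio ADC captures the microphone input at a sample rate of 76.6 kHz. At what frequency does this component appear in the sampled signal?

135.05 kHz mod fs = 58.45 kHz.
58.45 kHz > fs/2 = 38.3 kHz, folds to fs − 58.45 kHz = 18.15 kHz.

18.15 kHz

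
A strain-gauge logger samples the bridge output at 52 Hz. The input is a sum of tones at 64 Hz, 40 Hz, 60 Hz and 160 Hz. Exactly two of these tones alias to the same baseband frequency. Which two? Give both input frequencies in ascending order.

40 Hz, 64 Hz

fs/2 = 26 Hz.
64 Hz mod fs = 12 Hz.
12 Hz ≤ fs/2 = 26 Hz, appears at 12 Hz.
40 Hz > fs/2 = 26 Hz, folds to fs − 40 Hz = 12 Hz.
60 Hz mod fs = 8 Hz.
8 Hz ≤ fs/2 = 26 Hz, appears at 8 Hz.
160 Hz mod fs = 4 Hz.
4 Hz ≤ fs/2 = 26 Hz, appears at 4 Hz.
40 Hz and 64 Hz both map to 12 Hz.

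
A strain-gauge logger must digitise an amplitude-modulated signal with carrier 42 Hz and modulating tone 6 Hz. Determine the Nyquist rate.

96 Hz

AM sidebands sit at fc ± fm = 36 Hz and 48 Hz.
Highest-frequency component: 48 Hz.
Nyquist rate = 2 × 48 Hz = 96 Hz.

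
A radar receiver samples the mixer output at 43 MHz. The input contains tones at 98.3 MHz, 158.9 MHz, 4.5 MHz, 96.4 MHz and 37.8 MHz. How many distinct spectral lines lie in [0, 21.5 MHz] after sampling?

5

fs/2 = 21.5 MHz.
98.3 MHz mod fs = 12.3 MHz.
12.3 MHz ≤ fs/2 = 21.5 MHz, appears at 12.3 MHz.
158.9 MHz mod fs = 29.9 MHz.
29.9 MHz > fs/2 = 21.5 MHz, folds to fs − 29.9 MHz = 13.1 MHz.
4.5 MHz ≤ fs/2 = 21.5 MHz, passes unchanged.
96.4 MHz mod fs = 10.4 MHz.
10.4 MHz ≤ fs/2 = 21.5 MHz, appears at 10.4 MHz.
37.8 MHz > fs/2 = 21.5 MHz, folds to fs − 37.8 MHz = 5.2 MHz.
Distinct values: {4.5 MHz, 5.2 MHz, 10.4 MHz, 12.3 MHz, 13.1 MHz} → 5.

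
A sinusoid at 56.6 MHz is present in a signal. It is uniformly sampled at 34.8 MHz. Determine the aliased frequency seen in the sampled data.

56.6 MHz mod fs = 21.8 MHz.
21.8 MHz > fs/2 = 17.4 MHz, folds to fs − 21.8 MHz = 13 MHz.

13 MHz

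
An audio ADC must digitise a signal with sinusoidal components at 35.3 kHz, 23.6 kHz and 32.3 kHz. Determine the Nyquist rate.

Highest-frequency component: 35.3 kHz.
Nyquist rate = 2 × 35.3 kHz = 70.6 kHz.

70.6 kHz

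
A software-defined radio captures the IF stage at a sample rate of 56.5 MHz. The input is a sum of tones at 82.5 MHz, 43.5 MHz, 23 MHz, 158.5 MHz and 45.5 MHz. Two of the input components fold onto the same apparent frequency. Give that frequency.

11 MHz

fs/2 = 28.25 MHz.
82.5 MHz mod fs = 26 MHz.
26 MHz ≤ fs/2 = 28.25 MHz, appears at 26 MHz.
43.5 MHz > fs/2 = 28.25 MHz, folds to fs − 43.5 MHz = 13 MHz.
23 MHz ≤ fs/2 = 28.25 MHz, passes unchanged.
158.5 MHz mod fs = 45.5 MHz.
45.5 MHz > fs/2 = 28.25 MHz, folds to fs − 45.5 MHz = 11 MHz.
45.5 MHz > fs/2 = 28.25 MHz, folds to fs − 45.5 MHz = 11 MHz.
45.5 MHz and 158.5 MHz both map to 11 MHz.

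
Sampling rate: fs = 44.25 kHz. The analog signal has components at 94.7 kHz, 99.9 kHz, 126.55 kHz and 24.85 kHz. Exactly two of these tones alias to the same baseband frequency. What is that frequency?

6.2 kHz

fs/2 = 22.125 kHz.
94.7 kHz mod fs = 6.2 kHz.
6.2 kHz ≤ fs/2 = 22.125 kHz, appears at 6.2 kHz.
99.9 kHz mod fs = 11.4 kHz.
11.4 kHz ≤ fs/2 = 22.125 kHz, appears at 11.4 kHz.
126.55 kHz mod fs = 38.05 kHz.
38.05 kHz > fs/2 = 22.125 kHz, folds to fs − 38.05 kHz = 6.2 kHz.
24.85 kHz > fs/2 = 22.125 kHz, folds to fs − 24.85 kHz = 19.4 kHz.
94.7 kHz and 126.55 kHz both map to 6.2 kHz.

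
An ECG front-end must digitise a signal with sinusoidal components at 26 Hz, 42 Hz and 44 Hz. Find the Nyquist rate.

88 Hz

Highest-frequency component: 44 Hz.
Nyquist rate = 2 × 44 Hz = 88 Hz.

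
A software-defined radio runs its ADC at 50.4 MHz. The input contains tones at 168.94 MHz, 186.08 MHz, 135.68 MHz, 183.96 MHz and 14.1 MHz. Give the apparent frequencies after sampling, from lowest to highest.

fs/2 = 25.2 MHz.
168.94 MHz mod fs = 17.74 MHz.
17.74 MHz ≤ fs/2 = 25.2 MHz, appears at 17.74 MHz.
186.08 MHz mod fs = 34.88 MHz.
34.88 MHz > fs/2 = 25.2 MHz, folds to fs − 34.88 MHz = 15.52 MHz.
135.68 MHz mod fs = 34.88 MHz.
34.88 MHz > fs/2 = 25.2 MHz, folds to fs − 34.88 MHz = 15.52 MHz.
183.96 MHz mod fs = 32.76 MHz.
32.76 MHz > fs/2 = 25.2 MHz, folds to fs − 32.76 MHz = 17.64 MHz.
14.1 MHz ≤ fs/2 = 25.2 MHz, passes unchanged.
Distinct values: {14.1 MHz, 15.52 MHz, 17.64 MHz, 17.74 MHz}.

14.1 MHz, 15.52 MHz, 17.64 MHz, 17.74 MHz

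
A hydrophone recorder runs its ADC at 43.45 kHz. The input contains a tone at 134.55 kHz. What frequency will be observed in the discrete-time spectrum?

134.55 kHz mod fs = 4.2 kHz.
4.2 kHz ≤ fs/2 = 21.725 kHz, appears at 4.2 kHz.

4.2 kHz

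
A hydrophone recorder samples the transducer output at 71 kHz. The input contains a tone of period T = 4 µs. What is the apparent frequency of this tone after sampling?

34 kHz

T = 4 µs → f = 1/T = 250 kHz.
250 kHz mod fs = 37 kHz.
37 kHz > fs/2 = 35.5 kHz, folds to fs − 37 kHz = 34 kHz.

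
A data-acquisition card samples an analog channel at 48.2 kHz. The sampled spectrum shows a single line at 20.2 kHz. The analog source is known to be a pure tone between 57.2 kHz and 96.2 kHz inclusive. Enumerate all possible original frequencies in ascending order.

Frequencies that alias to 20.2 kHz are k·fs ± 20.2 kHz for integer k ≥ 0.
k=0: 20.2 kHz.
k=1: 28 kHz, 68.4 kHz.
k=2: 76.2 kHz, 116.6 kHz.
k=3: 124.4 kHz, 164.8 kHz.
Within [57.2 kHz, 96.2 kHz]: 68.4 kHz, 76.2 kHz.

68.4 kHz, 76.2 kHz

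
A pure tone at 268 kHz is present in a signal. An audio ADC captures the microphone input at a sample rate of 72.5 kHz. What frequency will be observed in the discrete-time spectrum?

22 kHz

268 kHz mod fs = 50.5 kHz.
50.5 kHz > fs/2 = 36.25 kHz, folds to fs − 50.5 kHz = 22 kHz.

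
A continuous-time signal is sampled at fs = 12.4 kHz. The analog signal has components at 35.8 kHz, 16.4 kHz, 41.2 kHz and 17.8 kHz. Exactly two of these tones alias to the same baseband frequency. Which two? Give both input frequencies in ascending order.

16.4 kHz, 41.2 kHz

fs/2 = 6.2 kHz.
35.8 kHz mod fs = 11 kHz.
11 kHz > fs/2 = 6.2 kHz, folds to fs − 11 kHz = 1.4 kHz.
16.4 kHz mod fs = 4 kHz.
4 kHz ≤ fs/2 = 6.2 kHz, appears at 4 kHz.
41.2 kHz mod fs = 4 kHz.
4 kHz ≤ fs/2 = 6.2 kHz, appears at 4 kHz.
17.8 kHz mod fs = 5.4 kHz.
5.4 kHz ≤ fs/2 = 6.2 kHz, appears at 5.4 kHz.
16.4 kHz and 41.2 kHz both map to 4 kHz.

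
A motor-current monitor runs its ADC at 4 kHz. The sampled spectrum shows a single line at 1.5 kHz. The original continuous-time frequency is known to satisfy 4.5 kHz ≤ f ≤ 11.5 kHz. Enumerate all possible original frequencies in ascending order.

5.5 kHz, 6.5 kHz, 9.5 kHz, 10.5 kHz

Frequencies that alias to 1.5 kHz are k·fs ± 1.5 kHz for integer k ≥ 0.
k=0: 1.5 kHz.
k=1: 2.5 kHz, 5.5 kHz.
k=2: 6.5 kHz, 9.5 kHz.
k=3: 10.5 kHz, 13.5 kHz.
k=4: 14.5 kHz, 17.5 kHz.
Within [4.5 kHz, 11.5 kHz]: 5.5 kHz, 6.5 kHz, 9.5 kHz, 10.5 kHz.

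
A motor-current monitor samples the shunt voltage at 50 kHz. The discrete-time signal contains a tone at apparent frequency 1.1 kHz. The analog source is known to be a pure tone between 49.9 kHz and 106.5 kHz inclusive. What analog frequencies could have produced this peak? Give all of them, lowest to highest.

51.1 kHz, 98.9 kHz, 101.1 kHz

Frequencies that alias to 1.1 kHz are k·fs ± 1.1 kHz for integer k ≥ 0.
k=0: 1.1 kHz.
k=1: 48.9 kHz, 51.1 kHz.
k=2: 98.9 kHz, 101.1 kHz.
k=3: 148.9 kHz, 151.1 kHz.
Within [49.9 kHz, 106.5 kHz]: 51.1 kHz, 98.9 kHz, 101.1 kHz.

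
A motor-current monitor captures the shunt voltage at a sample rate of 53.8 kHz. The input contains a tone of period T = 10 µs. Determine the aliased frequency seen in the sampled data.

T = 10 µs → f = 1/T = 100 kHz.
100 kHz mod fs = 46.2 kHz.
46.2 kHz > fs/2 = 26.9 kHz, folds to fs − 46.2 kHz = 7.6 kHz.

7.6 kHz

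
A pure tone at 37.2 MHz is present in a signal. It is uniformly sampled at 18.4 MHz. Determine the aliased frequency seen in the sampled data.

0.4 MHz

37.2 MHz mod fs = 0.4 MHz.
0.4 MHz ≤ fs/2 = 9.2 MHz, appears at 0.4 MHz.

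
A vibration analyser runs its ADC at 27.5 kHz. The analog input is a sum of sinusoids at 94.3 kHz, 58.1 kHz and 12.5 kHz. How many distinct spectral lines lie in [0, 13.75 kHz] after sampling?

3

fs/2 = 13.75 kHz.
94.3 kHz mod fs = 11.8 kHz.
11.8 kHz ≤ fs/2 = 13.75 kHz, appears at 11.8 kHz.
58.1 kHz mod fs = 3.1 kHz.
3.1 kHz ≤ fs/2 = 13.75 kHz, appears at 3.1 kHz.
12.5 kHz ≤ fs/2 = 13.75 kHz, passes unchanged.
Distinct values: {3.1 kHz, 11.8 kHz, 12.5 kHz} → 3.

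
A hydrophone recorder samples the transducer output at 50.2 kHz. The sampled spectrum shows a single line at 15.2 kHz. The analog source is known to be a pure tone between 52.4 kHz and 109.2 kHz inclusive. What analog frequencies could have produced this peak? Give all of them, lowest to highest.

65.4 kHz, 85.2 kHz

Frequencies that alias to 15.2 kHz are k·fs ± 15.2 kHz for integer k ≥ 0.
k=0: 15.2 kHz.
k=1: 35 kHz, 65.4 kHz.
k=2: 85.2 kHz, 115.6 kHz.
k=3: 135.4 kHz, 165.8 kHz.
Within [52.4 kHz, 109.2 kHz]: 65.4 kHz, 85.2 kHz.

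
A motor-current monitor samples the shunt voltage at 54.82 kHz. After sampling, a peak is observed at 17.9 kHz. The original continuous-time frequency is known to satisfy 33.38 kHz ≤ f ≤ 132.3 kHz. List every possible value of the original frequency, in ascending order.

Frequencies that alias to 17.9 kHz are k·fs ± 17.9 kHz for integer k ≥ 0.
k=0: 17.9 kHz.
k=1: 36.92 kHz, 72.72 kHz.
k=2: 91.74 kHz, 127.54 kHz.
k=3: 146.56 kHz, 182.36 kHz.
Within [33.38 kHz, 132.3 kHz]: 36.92 kHz, 72.72 kHz, 91.74 kHz, 127.54 kHz.

36.92 kHz, 72.72 kHz, 91.74 kHz, 127.54 kHz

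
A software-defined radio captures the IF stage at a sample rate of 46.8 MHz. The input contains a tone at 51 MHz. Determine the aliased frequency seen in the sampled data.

4.2 MHz

51 MHz mod fs = 4.2 MHz.
4.2 MHz ≤ fs/2 = 23.4 MHz, appears at 4.2 MHz.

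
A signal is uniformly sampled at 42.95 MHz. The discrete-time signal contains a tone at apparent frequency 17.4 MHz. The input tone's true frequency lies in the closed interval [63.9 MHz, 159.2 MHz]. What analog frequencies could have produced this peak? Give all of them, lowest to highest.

Frequencies that alias to 17.4 MHz are k·fs ± 17.4 MHz for integer k ≥ 0.
k=0: 17.4 MHz.
k=1: 25.55 MHz, 60.35 MHz.
k=2: 68.5 MHz, 103.3 MHz.
k=3: 111.45 MHz, 146.25 MHz.
k=4: 154.4 MHz, 189.2 MHz.
k=5: 197.35 MHz, 232.15 MHz.
Within [63.9 MHz, 159.2 MHz]: 68.5 MHz, 103.3 MHz, 111.45 MHz, 146.25 MHz, 154.4 MHz.

68.5 MHz, 103.3 MHz, 111.45 MHz, 146.25 MHz, 154.4 MHz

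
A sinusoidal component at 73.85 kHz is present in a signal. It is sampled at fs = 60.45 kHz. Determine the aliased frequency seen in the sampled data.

13.4 kHz

73.85 kHz mod fs = 13.4 kHz.
13.4 kHz ≤ fs/2 = 30.225 kHz, appears at 13.4 kHz.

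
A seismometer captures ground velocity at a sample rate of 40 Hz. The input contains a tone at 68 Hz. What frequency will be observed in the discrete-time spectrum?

12 Hz

68 Hz mod fs = 28 Hz.
28 Hz > fs/2 = 20 Hz, folds to fs − 28 Hz = 12 Hz.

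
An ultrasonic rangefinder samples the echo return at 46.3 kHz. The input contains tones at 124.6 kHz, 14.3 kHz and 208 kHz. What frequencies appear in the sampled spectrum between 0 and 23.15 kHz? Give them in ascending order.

14.3 kHz, 22.8 kHz

fs/2 = 23.15 kHz.
124.6 kHz mod fs = 32 kHz.
32 kHz > fs/2 = 23.15 kHz, folds to fs − 32 kHz = 14.3 kHz.
14.3 kHz ≤ fs/2 = 23.15 kHz, passes unchanged.
208 kHz mod fs = 22.8 kHz.
22.8 kHz ≤ fs/2 = 23.15 kHz, appears at 22.8 kHz.
Distinct values: {14.3 kHz, 22.8 kHz}.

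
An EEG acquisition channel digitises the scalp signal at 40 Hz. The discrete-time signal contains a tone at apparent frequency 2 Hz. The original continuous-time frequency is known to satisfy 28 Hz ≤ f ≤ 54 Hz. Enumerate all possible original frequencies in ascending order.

38 Hz, 42 Hz

Frequencies that alias to 2 Hz are k·fs ± 2 Hz for integer k ≥ 0.
k=0: 2 Hz.
k=1: 38 Hz, 42 Hz.
k=2: 78 Hz, 82 Hz.
Within [28 Hz, 54 Hz]: 38 Hz, 42 Hz.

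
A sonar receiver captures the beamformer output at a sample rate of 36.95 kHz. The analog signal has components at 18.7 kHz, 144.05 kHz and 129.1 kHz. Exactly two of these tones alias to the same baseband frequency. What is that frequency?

fs/2 = 18.475 kHz.
18.7 kHz > fs/2 = 18.475 kHz, folds to fs − 18.7 kHz = 18.25 kHz.
144.05 kHz mod fs = 33.2 kHz.
33.2 kHz > fs/2 = 18.475 kHz, folds to fs − 33.2 kHz = 3.75 kHz.
129.1 kHz mod fs = 18.25 kHz.
18.25 kHz ≤ fs/2 = 18.475 kHz, appears at 18.25 kHz.
18.7 kHz and 129.1 kHz both map to 18.25 kHz.

18.25 kHz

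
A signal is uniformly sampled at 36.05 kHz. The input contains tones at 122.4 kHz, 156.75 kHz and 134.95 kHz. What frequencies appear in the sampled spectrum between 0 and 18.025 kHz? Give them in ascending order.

fs/2 = 18.025 kHz.
122.4 kHz mod fs = 14.25 kHz.
14.25 kHz ≤ fs/2 = 18.025 kHz, appears at 14.25 kHz.
156.75 kHz mod fs = 12.55 kHz.
12.55 kHz ≤ fs/2 = 18.025 kHz, appears at 12.55 kHz.
134.95 kHz mod fs = 26.8 kHz.
26.8 kHz > fs/2 = 18.025 kHz, folds to fs − 26.8 kHz = 9.25 kHz.
Distinct values: {9.25 kHz, 12.55 kHz, 14.25 kHz}.

9.25 kHz, 12.55 kHz, 14.25 kHz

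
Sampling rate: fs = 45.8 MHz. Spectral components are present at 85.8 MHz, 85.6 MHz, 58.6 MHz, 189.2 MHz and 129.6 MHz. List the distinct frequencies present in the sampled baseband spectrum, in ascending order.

fs/2 = 22.9 MHz.
85.8 MHz mod fs = 40 MHz.
40 MHz > fs/2 = 22.9 MHz, folds to fs − 40 MHz = 5.8 MHz.
85.6 MHz mod fs = 39.8 MHz.
39.8 MHz > fs/2 = 22.9 MHz, folds to fs − 39.8 MHz = 6 MHz.
58.6 MHz mod fs = 12.8 MHz.
12.8 MHz ≤ fs/2 = 22.9 MHz, appears at 12.8 MHz.
189.2 MHz mod fs = 6 MHz.
6 MHz ≤ fs/2 = 22.9 MHz, appears at 6 MHz.
129.6 MHz mod fs = 38 MHz.
38 MHz > fs/2 = 22.9 MHz, folds to fs − 38 MHz = 7.8 MHz.
Distinct values: {5.8 MHz, 6 MHz, 7.8 MHz, 12.8 MHz}.

5.8 MHz, 6 MHz, 7.8 MHz, 12.8 MHz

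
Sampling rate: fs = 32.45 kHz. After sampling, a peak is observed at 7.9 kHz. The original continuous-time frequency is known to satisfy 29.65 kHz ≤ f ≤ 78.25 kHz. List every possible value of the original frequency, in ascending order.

Frequencies that alias to 7.9 kHz are k·fs ± 7.9 kHz for integer k ≥ 0.
k=0: 7.9 kHz.
k=1: 24.55 kHz, 40.35 kHz.
k=2: 57 kHz, 72.8 kHz.
k=3: 89.45 kHz, 105.25 kHz.
Within [29.65 kHz, 78.25 kHz]: 40.35 kHz, 57 kHz, 72.8 kHz.

40.35 kHz, 57 kHz, 72.8 kHz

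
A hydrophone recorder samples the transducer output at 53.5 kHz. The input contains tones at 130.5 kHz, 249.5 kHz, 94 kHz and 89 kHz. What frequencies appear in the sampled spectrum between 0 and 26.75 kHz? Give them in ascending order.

13 kHz, 18 kHz, 23.5 kHz

fs/2 = 26.75 kHz.
130.5 kHz mod fs = 23.5 kHz.
23.5 kHz ≤ fs/2 = 26.75 kHz, appears at 23.5 kHz.
249.5 kHz mod fs = 35.5 kHz.
35.5 kHz > fs/2 = 26.75 kHz, folds to fs − 35.5 kHz = 18 kHz.
94 kHz mod fs = 40.5 kHz.
40.5 kHz > fs/2 = 26.75 kHz, folds to fs − 40.5 kHz = 13 kHz.
89 kHz mod fs = 35.5 kHz.
35.5 kHz > fs/2 = 26.75 kHz, folds to fs − 35.5 kHz = 18 kHz.
Distinct values: {13 kHz, 18 kHz, 23.5 kHz}.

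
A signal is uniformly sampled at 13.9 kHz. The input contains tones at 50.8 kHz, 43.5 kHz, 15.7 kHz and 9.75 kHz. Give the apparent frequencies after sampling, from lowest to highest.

1.8 kHz, 4.15 kHz, 4.8 kHz

fs/2 = 6.95 kHz.
50.8 kHz mod fs = 9.1 kHz.
9.1 kHz > fs/2 = 6.95 kHz, folds to fs − 9.1 kHz = 4.8 kHz.
43.5 kHz mod fs = 1.8 kHz.
1.8 kHz ≤ fs/2 = 6.95 kHz, appears at 1.8 kHz.
15.7 kHz mod fs = 1.8 kHz.
1.8 kHz ≤ fs/2 = 6.95 kHz, appears at 1.8 kHz.
9.75 kHz > fs/2 = 6.95 kHz, folds to fs − 9.75 kHz = 4.15 kHz.
Distinct values: {1.8 kHz, 4.15 kHz, 4.8 kHz}.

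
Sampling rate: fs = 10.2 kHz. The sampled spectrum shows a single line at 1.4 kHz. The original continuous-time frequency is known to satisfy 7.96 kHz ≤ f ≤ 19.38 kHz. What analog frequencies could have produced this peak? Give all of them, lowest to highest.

8.8 kHz, 11.6 kHz, 19 kHz

Frequencies that alias to 1.4 kHz are k·fs ± 1.4 kHz for integer k ≥ 0.
k=0: 1.4 kHz.
k=1: 8.8 kHz, 11.6 kHz.
k=2: 19 kHz, 21.8 kHz.
k=3: 29.2 kHz, 32 kHz.
Within [7.96 kHz, 19.38 kHz]: 8.8 kHz, 11.6 kHz, 19 kHz.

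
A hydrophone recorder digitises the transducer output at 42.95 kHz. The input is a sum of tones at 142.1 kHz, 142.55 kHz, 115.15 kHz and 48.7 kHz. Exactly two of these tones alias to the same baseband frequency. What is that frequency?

fs/2 = 21.475 kHz.
142.1 kHz mod fs = 13.25 kHz.
13.25 kHz ≤ fs/2 = 21.475 kHz, appears at 13.25 kHz.
142.55 kHz mod fs = 13.7 kHz.
13.7 kHz ≤ fs/2 = 21.475 kHz, appears at 13.7 kHz.
115.15 kHz mod fs = 29.25 kHz.
29.25 kHz > fs/2 = 21.475 kHz, folds to fs − 29.25 kHz = 13.7 kHz.
48.7 kHz mod fs = 5.75 kHz.
5.75 kHz ≤ fs/2 = 21.475 kHz, appears at 5.75 kHz.
115.15 kHz and 142.55 kHz both map to 13.7 kHz.

13.7 kHz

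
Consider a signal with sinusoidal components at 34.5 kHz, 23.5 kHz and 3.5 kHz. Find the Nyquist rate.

Highest-frequency component: 34.5 kHz.
Nyquist rate = 2 × 34.5 kHz = 69 kHz.

69 kHz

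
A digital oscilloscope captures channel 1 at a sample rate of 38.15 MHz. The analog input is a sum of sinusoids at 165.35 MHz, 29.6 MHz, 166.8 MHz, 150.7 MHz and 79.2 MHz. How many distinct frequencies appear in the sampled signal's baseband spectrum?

5

fs/2 = 19.075 MHz.
165.35 MHz mod fs = 12.75 MHz.
12.75 MHz ≤ fs/2 = 19.075 MHz, appears at 12.75 MHz.
29.6 MHz > fs/2 = 19.075 MHz, folds to fs − 29.6 MHz = 8.55 MHz.
166.8 MHz mod fs = 14.2 MHz.
14.2 MHz ≤ fs/2 = 19.075 MHz, appears at 14.2 MHz.
150.7 MHz mod fs = 36.25 MHz.
36.25 MHz > fs/2 = 19.075 MHz, folds to fs − 36.25 MHz = 1.9 MHz.
79.2 MHz mod fs = 2.9 MHz.
2.9 MHz ≤ fs/2 = 19.075 MHz, appears at 2.9 MHz.
Distinct values: {1.9 MHz, 2.9 MHz, 8.55 MHz, 12.75 MHz, 14.2 MHz} → 5.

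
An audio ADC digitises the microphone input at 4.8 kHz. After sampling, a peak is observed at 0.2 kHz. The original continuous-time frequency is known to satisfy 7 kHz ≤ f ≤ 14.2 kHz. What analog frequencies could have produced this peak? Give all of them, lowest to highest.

9.4 kHz, 9.8 kHz, 14.2 kHz

Frequencies that alias to 0.2 kHz are k·fs ± 0.2 kHz for integer k ≥ 0.
k=0: 0.2 kHz.
k=1: 4.6 kHz, 5 kHz.
k=2: 9.4 kHz, 9.8 kHz.
k=3: 14.2 kHz, 14.6 kHz.
k=4: 19 kHz, 19.4 kHz.
Within [7 kHz, 14.2 kHz]: 9.4 kHz, 9.8 kHz, 14.2 kHz.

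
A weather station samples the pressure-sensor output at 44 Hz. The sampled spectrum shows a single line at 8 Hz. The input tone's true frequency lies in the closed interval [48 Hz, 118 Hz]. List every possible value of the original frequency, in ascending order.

52 Hz, 80 Hz, 96 Hz

Frequencies that alias to 8 Hz are k·fs ± 8 Hz for integer k ≥ 0.
k=0: 8 Hz.
k=1: 36 Hz, 52 Hz.
k=2: 80 Hz, 96 Hz.
k=3: 124 Hz, 140 Hz.
Within [48 Hz, 118 Hz]: 52 Hz, 80 Hz, 96 Hz.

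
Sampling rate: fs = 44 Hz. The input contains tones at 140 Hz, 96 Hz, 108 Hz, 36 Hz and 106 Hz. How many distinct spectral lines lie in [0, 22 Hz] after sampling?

fs/2 = 22 Hz.
140 Hz mod fs = 8 Hz.
8 Hz ≤ fs/2 = 22 Hz, appears at 8 Hz.
96 Hz mod fs = 8 Hz.
8 Hz ≤ fs/2 = 22 Hz, appears at 8 Hz.
108 Hz mod fs = 20 Hz.
20 Hz ≤ fs/2 = 22 Hz, appears at 20 Hz.
36 Hz > fs/2 = 22 Hz, folds to fs − 36 Hz = 8 Hz.
106 Hz mod fs = 18 Hz.
18 Hz ≤ fs/2 = 22 Hz, appears at 18 Hz.
Distinct values: {8 Hz, 18 Hz, 20 Hz} → 3.

3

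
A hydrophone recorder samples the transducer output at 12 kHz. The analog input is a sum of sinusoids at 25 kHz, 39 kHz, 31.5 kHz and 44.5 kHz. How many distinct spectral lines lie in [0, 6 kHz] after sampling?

4

fs/2 = 6 kHz.
25 kHz mod fs = 1 kHz.
1 kHz ≤ fs/2 = 6 kHz, appears at 1 kHz.
39 kHz mod fs = 3 kHz.
3 kHz ≤ fs/2 = 6 kHz, appears at 3 kHz.
31.5 kHz mod fs = 7.5 kHz.
7.5 kHz > fs/2 = 6 kHz, folds to fs − 7.5 kHz = 4.5 kHz.
44.5 kHz mod fs = 8.5 kHz.
8.5 kHz > fs/2 = 6 kHz, folds to fs − 8.5 kHz = 3.5 kHz.
Distinct values: {1 kHz, 3 kHz, 3.5 kHz, 4.5 kHz} → 4.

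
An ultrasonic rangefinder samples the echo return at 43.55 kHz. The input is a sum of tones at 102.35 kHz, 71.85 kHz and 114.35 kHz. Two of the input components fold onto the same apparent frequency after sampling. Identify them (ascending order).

fs/2 = 21.775 kHz.
102.35 kHz mod fs = 15.25 kHz.
15.25 kHz ≤ fs/2 = 21.775 kHz, appears at 15.25 kHz.
71.85 kHz mod fs = 28.3 kHz.
28.3 kHz > fs/2 = 21.775 kHz, folds to fs − 28.3 kHz = 15.25 kHz.
114.35 kHz mod fs = 27.25 kHz.
27.25 kHz > fs/2 = 21.775 kHz, folds to fs − 27.25 kHz = 16.3 kHz.
71.85 kHz and 102.35 kHz both map to 15.25 kHz.

71.85 kHz, 102.35 kHz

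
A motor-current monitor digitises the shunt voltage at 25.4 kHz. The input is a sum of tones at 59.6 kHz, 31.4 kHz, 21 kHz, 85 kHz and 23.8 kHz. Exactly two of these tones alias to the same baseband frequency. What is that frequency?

fs/2 = 12.7 kHz.
59.6 kHz mod fs = 8.8 kHz.
8.8 kHz ≤ fs/2 = 12.7 kHz, appears at 8.8 kHz.
31.4 kHz mod fs = 6 kHz.
6 kHz ≤ fs/2 = 12.7 kHz, appears at 6 kHz.
21 kHz > fs/2 = 12.7 kHz, folds to fs − 21 kHz = 4.4 kHz.
85 kHz mod fs = 8.8 kHz.
8.8 kHz ≤ fs/2 = 12.7 kHz, appears at 8.8 kHz.
23.8 kHz > fs/2 = 12.7 kHz, folds to fs − 23.8 kHz = 1.6 kHz.
59.6 kHz and 85 kHz both map to 8.8 kHz.

8.8 kHz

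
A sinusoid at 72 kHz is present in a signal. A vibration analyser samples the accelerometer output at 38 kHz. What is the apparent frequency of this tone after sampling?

4 kHz

72 kHz mod fs = 34 kHz.
34 kHz > fs/2 = 19 kHz, folds to fs − 34 kHz = 4 kHz.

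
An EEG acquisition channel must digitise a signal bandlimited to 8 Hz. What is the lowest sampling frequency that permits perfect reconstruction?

16 Hz

Nyquist rate = 2 × 8 Hz = 16 Hz.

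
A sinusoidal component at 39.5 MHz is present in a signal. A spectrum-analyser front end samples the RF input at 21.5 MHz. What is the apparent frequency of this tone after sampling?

39.5 MHz mod fs = 18 MHz.
18 MHz > fs/2 = 10.75 MHz, folds to fs − 18 MHz = 3.5 MHz.

3.5 MHz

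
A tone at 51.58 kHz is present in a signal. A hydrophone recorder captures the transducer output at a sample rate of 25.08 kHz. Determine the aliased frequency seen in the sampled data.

51.58 kHz mod fs = 1.42 kHz.
1.42 kHz ≤ fs/2 = 12.54 kHz, appears at 1.42 kHz.

1.42 kHz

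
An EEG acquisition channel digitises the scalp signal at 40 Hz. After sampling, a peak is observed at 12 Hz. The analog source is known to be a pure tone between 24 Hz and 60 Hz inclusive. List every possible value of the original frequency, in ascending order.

28 Hz, 52 Hz

Frequencies that alias to 12 Hz are k·fs ± 12 Hz for integer k ≥ 0.
k=0: 12 Hz.
k=1: 28 Hz, 52 Hz.
k=2: 68 Hz, 92 Hz.
Within [24 Hz, 60 Hz]: 28 Hz, 52 Hz.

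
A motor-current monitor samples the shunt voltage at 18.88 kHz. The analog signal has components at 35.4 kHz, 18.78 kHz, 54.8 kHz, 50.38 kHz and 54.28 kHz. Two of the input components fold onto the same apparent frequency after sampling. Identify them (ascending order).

35.4 kHz, 54.28 kHz

fs/2 = 9.44 kHz.
35.4 kHz mod fs = 16.52 kHz.
16.52 kHz > fs/2 = 9.44 kHz, folds to fs − 16.52 kHz = 2.36 kHz.
18.78 kHz > fs/2 = 9.44 kHz, folds to fs − 18.78 kHz = 0.1 kHz.
54.8 kHz mod fs = 17.04 kHz.
17.04 kHz > fs/2 = 9.44 kHz, folds to fs − 17.04 kHz = 1.84 kHz.
50.38 kHz mod fs = 12.62 kHz.
12.62 kHz > fs/2 = 9.44 kHz, folds to fs − 12.62 kHz = 6.26 kHz.
54.28 kHz mod fs = 16.52 kHz.
16.52 kHz > fs/2 = 9.44 kHz, folds to fs − 16.52 kHz = 2.36 kHz.
35.4 kHz and 54.28 kHz both map to 2.36 kHz.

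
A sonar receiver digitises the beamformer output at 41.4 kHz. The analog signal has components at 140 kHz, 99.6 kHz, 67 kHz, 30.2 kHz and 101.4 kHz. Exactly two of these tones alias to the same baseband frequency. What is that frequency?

fs/2 = 20.7 kHz.
140 kHz mod fs = 15.8 kHz.
15.8 kHz ≤ fs/2 = 20.7 kHz, appears at 15.8 kHz.
99.6 kHz mod fs = 16.8 kHz.
16.8 kHz ≤ fs/2 = 20.7 kHz, appears at 16.8 kHz.
67 kHz mod fs = 25.6 kHz.
25.6 kHz > fs/2 = 20.7 kHz, folds to fs − 25.6 kHz = 15.8 kHz.
30.2 kHz > fs/2 = 20.7 kHz, folds to fs − 30.2 kHz = 11.2 kHz.
101.4 kHz mod fs = 18.6 kHz.
18.6 kHz ≤ fs/2 = 20.7 kHz, appears at 18.6 kHz.
67 kHz and 140 kHz both map to 15.8 kHz.

15.8 kHz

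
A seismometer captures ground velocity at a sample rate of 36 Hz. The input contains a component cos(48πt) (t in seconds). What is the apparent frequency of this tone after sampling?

ω = 48π rad/s → f = ω/(2π) = 24 Hz.
24 Hz > fs/2 = 18 Hz, folds to fs − 24 Hz = 12 Hz.

12 Hz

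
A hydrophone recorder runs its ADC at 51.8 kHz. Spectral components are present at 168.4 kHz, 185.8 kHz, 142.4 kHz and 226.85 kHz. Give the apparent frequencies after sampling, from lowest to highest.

fs/2 = 25.9 kHz.
168.4 kHz mod fs = 13 kHz.
13 kHz ≤ fs/2 = 25.9 kHz, appears at 13 kHz.
185.8 kHz mod fs = 30.4 kHz.
30.4 kHz > fs/2 = 25.9 kHz, folds to fs − 30.4 kHz = 21.4 kHz.
142.4 kHz mod fs = 38.8 kHz.
38.8 kHz > fs/2 = 25.9 kHz, folds to fs − 38.8 kHz = 13 kHz.
226.85 kHz mod fs = 19.65 kHz.
19.65 kHz ≤ fs/2 = 25.9 kHz, appears at 19.65 kHz.
Distinct values: {13 kHz, 19.65 kHz, 21.4 kHz}.

13 kHz, 19.65 kHz, 21.4 kHz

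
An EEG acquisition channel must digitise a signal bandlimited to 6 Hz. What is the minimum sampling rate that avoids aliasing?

Nyquist rate = 2 × 6 Hz = 12 Hz.

12 Hz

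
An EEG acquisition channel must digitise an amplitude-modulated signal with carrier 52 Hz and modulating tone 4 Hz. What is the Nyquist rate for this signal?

AM sidebands sit at fc ± fm = 48 Hz and 56 Hz.
Highest-frequency component: 56 Hz.
Nyquist rate = 2 × 56 Hz = 112 Hz.

112 Hz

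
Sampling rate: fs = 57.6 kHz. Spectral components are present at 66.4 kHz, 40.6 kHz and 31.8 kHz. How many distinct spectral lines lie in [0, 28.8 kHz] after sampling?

fs/2 = 28.8 kHz.
66.4 kHz mod fs = 8.8 kHz.
8.8 kHz ≤ fs/2 = 28.8 kHz, appears at 8.8 kHz.
40.6 kHz > fs/2 = 28.8 kHz, folds to fs − 40.6 kHz = 17 kHz.
31.8 kHz > fs/2 = 28.8 kHz, folds to fs − 31.8 kHz = 25.8 kHz.
Distinct values: {8.8 kHz, 17 kHz, 25.8 kHz} → 3.

3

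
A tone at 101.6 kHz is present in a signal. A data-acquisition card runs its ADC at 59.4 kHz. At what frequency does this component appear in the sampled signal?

101.6 kHz mod fs = 42.2 kHz.
42.2 kHz > fs/2 = 29.7 kHz, folds to fs − 42.2 kHz = 17.2 kHz.

17.2 kHz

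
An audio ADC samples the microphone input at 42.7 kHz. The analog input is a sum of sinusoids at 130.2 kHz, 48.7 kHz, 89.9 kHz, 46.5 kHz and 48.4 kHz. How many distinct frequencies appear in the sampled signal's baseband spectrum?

5

fs/2 = 21.35 kHz.
130.2 kHz mod fs = 2.1 kHz.
2.1 kHz ≤ fs/2 = 21.35 kHz, appears at 2.1 kHz.
48.7 kHz mod fs = 6 kHz.
6 kHz ≤ fs/2 = 21.35 kHz, appears at 6 kHz.
89.9 kHz mod fs = 4.5 kHz.
4.5 kHz ≤ fs/2 = 21.35 kHz, appears at 4.5 kHz.
46.5 kHz mod fs = 3.8 kHz.
3.8 kHz ≤ fs/2 = 21.35 kHz, appears at 3.8 kHz.
48.4 kHz mod fs = 5.7 kHz.
5.7 kHz ≤ fs/2 = 21.35 kHz, appears at 5.7 kHz.
Distinct values: {2.1 kHz, 3.8 kHz, 4.5 kHz, 5.7 kHz, 6 kHz} → 5.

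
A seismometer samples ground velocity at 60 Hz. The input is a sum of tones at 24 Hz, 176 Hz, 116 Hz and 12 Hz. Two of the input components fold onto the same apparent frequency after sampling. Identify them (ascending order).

116 Hz, 176 Hz

fs/2 = 30 Hz.
24 Hz ≤ fs/2 = 30 Hz, passes unchanged.
176 Hz mod fs = 56 Hz.
56 Hz > fs/2 = 30 Hz, folds to fs − 56 Hz = 4 Hz.
116 Hz mod fs = 56 Hz.
56 Hz > fs/2 = 30 Hz, folds to fs − 56 Hz = 4 Hz.
12 Hz ≤ fs/2 = 30 Hz, passes unchanged.
116 Hz and 176 Hz both map to 4 Hz.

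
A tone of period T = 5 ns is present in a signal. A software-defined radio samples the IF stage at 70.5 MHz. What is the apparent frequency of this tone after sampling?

T = 5 ns → f = 1/T = 200 MHz.
200 MHz mod fs = 59 MHz.
59 MHz > fs/2 = 35.25 MHz, folds to fs − 59 MHz = 11.5 MHz.

11.5 MHz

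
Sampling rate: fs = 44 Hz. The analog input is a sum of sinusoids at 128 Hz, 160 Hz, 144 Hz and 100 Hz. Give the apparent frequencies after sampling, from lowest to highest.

4 Hz, 12 Hz, 16 Hz

fs/2 = 22 Hz.
128 Hz mod fs = 40 Hz.
40 Hz > fs/2 = 22 Hz, folds to fs − 40 Hz = 4 Hz.
160 Hz mod fs = 28 Hz.
28 Hz > fs/2 = 22 Hz, folds to fs − 28 Hz = 16 Hz.
144 Hz mod fs = 12 Hz.
12 Hz ≤ fs/2 = 22 Hz, appears at 12 Hz.
100 Hz mod fs = 12 Hz.
12 Hz ≤ fs/2 = 22 Hz, appears at 12 Hz.
Distinct values: {4 Hz, 12 Hz, 16 Hz}.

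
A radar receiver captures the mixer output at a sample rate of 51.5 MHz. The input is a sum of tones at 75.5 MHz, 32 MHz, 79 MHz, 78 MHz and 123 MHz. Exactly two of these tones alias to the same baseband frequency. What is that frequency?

24 MHz

fs/2 = 25.75 MHz.
75.5 MHz mod fs = 24 MHz.
24 MHz ≤ fs/2 = 25.75 MHz, appears at 24 MHz.
32 MHz > fs/2 = 25.75 MHz, folds to fs − 32 MHz = 19.5 MHz.
79 MHz mod fs = 27.5 MHz.
27.5 MHz > fs/2 = 25.75 MHz, folds to fs − 27.5 MHz = 24 MHz.
78 MHz mod fs = 26.5 MHz.
26.5 MHz > fs/2 = 25.75 MHz, folds to fs − 26.5 MHz = 25 MHz.
123 MHz mod fs = 20 MHz.
20 MHz ≤ fs/2 = 25.75 MHz, appears at 20 MHz.
75.5 MHz and 79 MHz both map to 24 MHz.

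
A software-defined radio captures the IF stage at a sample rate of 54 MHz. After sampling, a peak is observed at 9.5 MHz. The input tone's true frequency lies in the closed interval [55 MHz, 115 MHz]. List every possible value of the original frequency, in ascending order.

Frequencies that alias to 9.5 MHz are k·fs ± 9.5 MHz for integer k ≥ 0.
k=0: 9.5 MHz.
k=1: 44.5 MHz, 63.5 MHz.
k=2: 98.5 MHz, 117.5 MHz.
k=3: 152.5 MHz, 171.5 MHz.
Within [55 MHz, 115 MHz]: 63.5 MHz, 98.5 MHz.

63.5 MHz, 98.5 MHz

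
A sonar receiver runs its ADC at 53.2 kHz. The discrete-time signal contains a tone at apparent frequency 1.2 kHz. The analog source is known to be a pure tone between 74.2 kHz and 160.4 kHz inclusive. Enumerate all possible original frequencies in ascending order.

105.2 kHz, 107.6 kHz, 158.4 kHz

Frequencies that alias to 1.2 kHz are k·fs ± 1.2 kHz for integer k ≥ 0.
k=0: 1.2 kHz.
k=1: 52 kHz, 54.4 kHz.
k=2: 105.2 kHz, 107.6 kHz.
k=3: 158.4 kHz, 160.8 kHz.
k=4: 211.6 kHz, 214 kHz.
Within [74.2 kHz, 160.4 kHz]: 105.2 kHz, 107.6 kHz, 158.4 kHz.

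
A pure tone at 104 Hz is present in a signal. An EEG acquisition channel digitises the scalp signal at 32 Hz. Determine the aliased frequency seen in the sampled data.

104 Hz mod fs = 8 Hz.
8 Hz ≤ fs/2 = 16 Hz, appears at 8 Hz.

8 Hz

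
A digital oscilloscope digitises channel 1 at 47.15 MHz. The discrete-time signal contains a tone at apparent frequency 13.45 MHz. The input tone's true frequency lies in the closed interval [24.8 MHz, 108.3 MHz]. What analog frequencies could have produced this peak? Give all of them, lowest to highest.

Frequencies that alias to 13.45 MHz are k·fs ± 13.45 MHz for integer k ≥ 0.
k=0: 13.45 MHz.
k=1: 33.7 MHz, 60.6 MHz.
k=2: 80.85 MHz, 107.75 MHz.
k=3: 128 MHz, 154.9 MHz.
Within [24.8 MHz, 108.3 MHz]: 33.7 MHz, 60.6 MHz, 80.85 MHz, 107.75 MHz.

33.7 MHz, 60.6 MHz, 80.85 MHz, 107.75 MHz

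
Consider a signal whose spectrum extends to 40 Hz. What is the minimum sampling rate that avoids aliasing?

Nyquist rate = 2 × 40 Hz = 80 Hz.

80 Hz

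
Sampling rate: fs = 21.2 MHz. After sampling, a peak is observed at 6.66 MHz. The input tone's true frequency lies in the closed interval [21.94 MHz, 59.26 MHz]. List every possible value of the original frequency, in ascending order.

Frequencies that alias to 6.66 MHz are k·fs ± 6.66 MHz for integer k ≥ 0.
k=0: 6.66 MHz.
k=1: 14.54 MHz, 27.86 MHz.
k=2: 35.74 MHz, 49.06 MHz.
k=3: 56.94 MHz, 70.26 MHz.
k=4: 78.14 MHz, 91.46 MHz.
Within [21.94 MHz, 59.26 MHz]: 27.86 MHz, 35.74 MHz, 49.06 MHz, 56.94 MHz.

27.86 MHz, 35.74 MHz, 49.06 MHz, 56.94 MHz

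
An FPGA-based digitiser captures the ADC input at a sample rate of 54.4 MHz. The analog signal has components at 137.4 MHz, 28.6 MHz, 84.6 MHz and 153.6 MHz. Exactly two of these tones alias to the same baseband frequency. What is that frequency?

fs/2 = 27.2 MHz.
137.4 MHz mod fs = 28.6 MHz.
28.6 MHz > fs/2 = 27.2 MHz, folds to fs − 28.6 MHz = 25.8 MHz.
28.6 MHz > fs/2 = 27.2 MHz, folds to fs − 28.6 MHz = 25.8 MHz.
84.6 MHz mod fs = 30.2 MHz.
30.2 MHz > fs/2 = 27.2 MHz, folds to fs − 30.2 MHz = 24.2 MHz.
153.6 MHz mod fs = 44.8 MHz.
44.8 MHz > fs/2 = 27.2 MHz, folds to fs − 44.8 MHz = 9.6 MHz.
28.6 MHz and 137.4 MHz both map to 25.8 MHz.

25.8 MHz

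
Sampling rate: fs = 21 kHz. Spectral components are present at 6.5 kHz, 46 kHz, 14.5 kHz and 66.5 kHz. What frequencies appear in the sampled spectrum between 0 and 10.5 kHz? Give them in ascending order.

3.5 kHz, 4 kHz, 6.5 kHz

fs/2 = 10.5 kHz.
6.5 kHz ≤ fs/2 = 10.5 kHz, passes unchanged.
46 kHz mod fs = 4 kHz.
4 kHz ≤ fs/2 = 10.5 kHz, appears at 4 kHz.
14.5 kHz > fs/2 = 10.5 kHz, folds to fs − 14.5 kHz = 6.5 kHz.
66.5 kHz mod fs = 3.5 kHz.
3.5 kHz ≤ fs/2 = 10.5 kHz, appears at 3.5 kHz.
Distinct values: {3.5 kHz, 4 kHz, 6.5 kHz}.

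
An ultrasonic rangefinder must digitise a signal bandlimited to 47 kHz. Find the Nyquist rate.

94 kHz

Nyquist rate = 2 × 47 kHz = 94 kHz.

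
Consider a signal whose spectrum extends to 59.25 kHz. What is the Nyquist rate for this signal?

118.5 kHz

Nyquist rate = 2 × 59.25 kHz = 118.5 kHz.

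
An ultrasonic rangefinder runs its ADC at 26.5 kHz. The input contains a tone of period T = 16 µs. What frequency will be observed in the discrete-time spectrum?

T = 16 µs → f = 1/T = 62.5 kHz.
62.5 kHz mod fs = 9.5 kHz.
9.5 kHz ≤ fs/2 = 13.25 kHz, appears at 9.5 kHz.

9.5 kHz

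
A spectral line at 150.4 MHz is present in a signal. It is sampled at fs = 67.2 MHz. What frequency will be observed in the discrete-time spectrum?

16 MHz

150.4 MHz mod fs = 16 MHz.
16 MHz ≤ fs/2 = 33.6 MHz, appears at 16 MHz.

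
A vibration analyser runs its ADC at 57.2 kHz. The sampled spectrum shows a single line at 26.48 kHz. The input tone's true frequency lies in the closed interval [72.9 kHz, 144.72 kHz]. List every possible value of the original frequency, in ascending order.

Frequencies that alias to 26.48 kHz are k·fs ± 26.48 kHz for integer k ≥ 0.
k=0: 26.48 kHz.
k=1: 30.72 kHz, 83.68 kHz.
k=2: 87.92 kHz, 140.88 kHz.
k=3: 145.12 kHz, 198.08 kHz.
Within [72.9 kHz, 144.72 kHz]: 83.68 kHz, 87.92 kHz, 140.88 kHz.

83.68 kHz, 87.92 kHz, 140.88 kHz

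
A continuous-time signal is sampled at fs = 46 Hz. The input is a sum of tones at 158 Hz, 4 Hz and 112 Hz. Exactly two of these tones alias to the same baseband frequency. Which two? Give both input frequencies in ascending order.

fs/2 = 23 Hz.
158 Hz mod fs = 20 Hz.
20 Hz ≤ fs/2 = 23 Hz, appears at 20 Hz.
4 Hz ≤ fs/2 = 23 Hz, passes unchanged.
112 Hz mod fs = 20 Hz.
20 Hz ≤ fs/2 = 23 Hz, appears at 20 Hz.
112 Hz and 158 Hz both map to 20 Hz.

112 Hz, 158 Hz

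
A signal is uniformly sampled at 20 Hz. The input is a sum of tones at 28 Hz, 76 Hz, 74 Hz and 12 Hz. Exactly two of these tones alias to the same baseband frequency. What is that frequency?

fs/2 = 10 Hz.
28 Hz mod fs = 8 Hz.
8 Hz ≤ fs/2 = 10 Hz, appears at 8 Hz.
76 Hz mod fs = 16 Hz.
16 Hz > fs/2 = 10 Hz, folds to fs − 16 Hz = 4 Hz.
74 Hz mod fs = 14 Hz.
14 Hz > fs/2 = 10 Hz, folds to fs − 14 Hz = 6 Hz.
12 Hz > fs/2 = 10 Hz, folds to fs − 12 Hz = 8 Hz.
12 Hz and 28 Hz both map to 8 Hz.

8 Hz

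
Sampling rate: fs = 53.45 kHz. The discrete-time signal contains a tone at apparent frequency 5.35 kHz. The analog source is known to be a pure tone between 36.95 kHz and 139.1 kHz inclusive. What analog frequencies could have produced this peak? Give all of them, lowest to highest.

Frequencies that alias to 5.35 kHz are k·fs ± 5.35 kHz for integer k ≥ 0.
k=0: 5.35 kHz.
k=1: 48.1 kHz, 58.8 kHz.
k=2: 101.55 kHz, 112.25 kHz.
k=3: 155 kHz, 165.7 kHz.
Within [36.95 kHz, 139.1 kHz]: 48.1 kHz, 58.8 kHz, 101.55 kHz, 112.25 kHz.

48.1 kHz, 58.8 kHz, 101.55 kHz, 112.25 kHz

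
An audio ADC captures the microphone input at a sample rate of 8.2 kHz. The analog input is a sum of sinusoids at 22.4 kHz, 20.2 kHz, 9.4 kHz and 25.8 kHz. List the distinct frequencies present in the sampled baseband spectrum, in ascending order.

fs/2 = 4.1 kHz.
22.4 kHz mod fs = 6 kHz.
6 kHz > fs/2 = 4.1 kHz, folds to fs − 6 kHz = 2.2 kHz.
20.2 kHz mod fs = 3.8 kHz.
3.8 kHz ≤ fs/2 = 4.1 kHz, appears at 3.8 kHz.
9.4 kHz mod fs = 1.2 kHz.
1.2 kHz ≤ fs/2 = 4.1 kHz, appears at 1.2 kHz.
25.8 kHz mod fs = 1.2 kHz.
1.2 kHz ≤ fs/2 = 4.1 kHz, appears at 1.2 kHz.
Distinct values: {1.2 kHz, 2.2 kHz, 3.8 kHz}.

1.2 kHz, 2.2 kHz, 3.8 kHz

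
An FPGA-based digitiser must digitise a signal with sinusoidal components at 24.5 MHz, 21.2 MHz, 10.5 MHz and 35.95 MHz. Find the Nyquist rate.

71.9 MHz

Highest-frequency component: 35.95 MHz.
Nyquist rate = 2 × 35.95 MHz = 71.9 MHz.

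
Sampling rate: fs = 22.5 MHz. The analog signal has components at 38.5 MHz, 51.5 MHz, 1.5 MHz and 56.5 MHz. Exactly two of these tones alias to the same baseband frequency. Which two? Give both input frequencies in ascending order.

fs/2 = 11.25 MHz.
38.5 MHz mod fs = 16 MHz.
16 MHz > fs/2 = 11.25 MHz, folds to fs − 16 MHz = 6.5 MHz.
51.5 MHz mod fs = 6.5 MHz.
6.5 MHz ≤ fs/2 = 11.25 MHz, appears at 6.5 MHz.
1.5 MHz ≤ fs/2 = 11.25 MHz, passes unchanged.
56.5 MHz mod fs = 11.5 MHz.
11.5 MHz > fs/2 = 11.25 MHz, folds to fs − 11.5 MHz = 11 MHz.
38.5 MHz and 51.5 MHz both map to 6.5 MHz.

38.5 MHz, 51.5 MHz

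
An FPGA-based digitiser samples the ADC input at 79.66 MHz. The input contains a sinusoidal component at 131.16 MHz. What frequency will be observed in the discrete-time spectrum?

131.16 MHz mod fs = 51.5 MHz.
51.5 MHz > fs/2 = 39.83 MHz, folds to fs − 51.5 MHz = 28.16 MHz.

28.16 MHz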